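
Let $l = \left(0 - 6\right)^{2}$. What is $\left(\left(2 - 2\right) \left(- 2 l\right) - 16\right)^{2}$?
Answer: $256$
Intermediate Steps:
$l = 36$ ($l = \left(0 - 6\right)^{2} = \left(-6\right)^{2} = 36$)
$\left(\left(2 - 2\right) \left(- 2 l\right) - 16\right)^{2} = \left(\left(2 - 2\right) \left(\left(-2\right) 36\right) - 16\right)^{2} = \left(0 \left(-72\right) - 16\right)^{2} = \left(0 - 16\right)^{2} = \left(-16\right)^{2} = 256$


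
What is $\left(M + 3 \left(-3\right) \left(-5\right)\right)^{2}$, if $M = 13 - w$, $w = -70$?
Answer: $16384$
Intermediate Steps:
$M = 83$ ($M = 13 - -70 = 13 + 70 = 83$)
$\left(M + 3 \left(-3\right) \left(-5\right)\right)^{2} = \left(83 + 3 \left(-3\right) \left(-5\right)\right)^{2} = \left(83 - -45\right)^{2} = \left(83 + 45\right)^{2} = 128^{2} = 16384$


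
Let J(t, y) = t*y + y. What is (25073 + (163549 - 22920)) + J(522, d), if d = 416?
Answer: 383270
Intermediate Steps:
J(t, y) = y + t*y
(25073 + (163549 - 22920)) + J(522, d) = (25073 + (163549 - 22920)) + 416*(1 + 522) = (25073 + 140629) + 416*523 = 165702 + 217568 = 383270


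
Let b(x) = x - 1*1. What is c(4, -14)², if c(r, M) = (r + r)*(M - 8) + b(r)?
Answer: 29929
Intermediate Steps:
b(x) = -1 + x (b(x) = x - 1 = -1 + x)
c(r, M) = -1 + r + 2*r*(-8 + M) (c(r, M) = (r + r)*(M - 8) + (-1 + r) = (2*r)*(-8 + M) + (-1 + r) = 2*r*(-8 + M) + (-1 + r) = -1 + r + 2*r*(-8 + M))
c(4, -14)² = (-1 - 15*4 + 2*(-14)*4)² = (-1 - 60 - 112)² = (-173)² = 29929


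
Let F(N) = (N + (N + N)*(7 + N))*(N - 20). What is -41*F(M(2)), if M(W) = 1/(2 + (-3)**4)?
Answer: 84819693/571787 ≈ 148.34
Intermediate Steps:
M(W) = 1/83 (M(W) = 1/(2 + 81) = 1/83)
F(N) = (-20 + N)*(N + 2*N*(7 + N)) (F(N) = (N + (2*N)*(7 + N))*(-20 + N) = (N + 2*N*(7 + N))*(-20 + N) = (-20 + N)*(N + 2*N*(7 + N)))
-41*F(M(2)) = -41*(-300 - 25*1/83 + 2*(1/83)**2)/83 = -41*(-300 - 25/83 + 2*(1/6889))/83 = -41*(-300 - 25/83 + 2/6889)/83 = -41*(-2068773)/(83*6889) = -41*(-2068773/571787) = 84819693/571787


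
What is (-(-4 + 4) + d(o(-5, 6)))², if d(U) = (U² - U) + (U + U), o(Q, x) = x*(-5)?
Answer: 756900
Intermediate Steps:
o(Q, x) = -5*x
d(U) = U + U² (d(U) = (U² - U) + 2*U = U + U²)
(-(-4 + 4) + d(o(-5, 6)))² = (-(-4 + 4) + (-5*6)*(1 - 5*6))² = (-1*0 - 30*(1 - 30))² = (0 - 30*(-29))² = (0 + 870)² = 870² = 756900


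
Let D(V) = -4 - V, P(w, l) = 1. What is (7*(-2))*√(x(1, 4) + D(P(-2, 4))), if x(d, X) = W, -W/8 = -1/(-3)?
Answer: -14*I*√69/3 ≈ -38.764*I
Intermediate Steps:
W = -8/3 (W = -(-8)/(-3) = -(-8)*(-1)/3 = -8*⅓ = -8/3 ≈ -2.6667)
x(d, X) = -8/3
(7*(-2))*√(x(1, 4) + D(P(-2, 4))) = (7*(-2))*√(-8/3 + (-4 - 1*1)) = -14*√(-8/3 + (-4 - 1)) = -14*√(-8/3 - 5) = -14*I*√69/3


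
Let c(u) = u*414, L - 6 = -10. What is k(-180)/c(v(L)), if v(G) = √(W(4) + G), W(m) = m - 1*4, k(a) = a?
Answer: 5*I/23 ≈ 0.21739*I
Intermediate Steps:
L = -4 (L = 6 - 10 = -4)
W(m) = -4 + m (W(m) = m - 4 = -4 + m)
v(G) = √G (v(G) = √((-4 + 4) + G) = √(0 + G) = √G)
c(u) = 414*u
k(-180)/c(v(L)) = -180*(-I/828) = -(-5)*I/23 = 5*I/23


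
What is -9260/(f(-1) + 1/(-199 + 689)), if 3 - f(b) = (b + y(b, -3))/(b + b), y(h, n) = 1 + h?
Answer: -2268700/613 ≈ -3701.0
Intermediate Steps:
f(b) = 3 - (1 + 2*b)/(2*b) (f(b) = 3 - (b + (1 + b))/(b + b) = 3 - (1 + 2*b)/(2*b))
-9260/(f(-1) + 1/(-199 + 689)) = -9260/((2 - ½/(-1)) + 1/(-199 + 689)) = -9260/((2 - ½*(-1)) + 1/490) = -9260/((2 + ½) + 1/490) = -9260/(5/2 + 1/490) = -9260/613/245 = -9260*245/613 = -2268700/613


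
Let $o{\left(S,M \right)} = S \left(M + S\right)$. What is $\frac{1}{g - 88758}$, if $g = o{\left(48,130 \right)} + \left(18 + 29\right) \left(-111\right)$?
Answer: $- \frac{1}{85431} \approx -1.1705 \cdot 10^{-5}$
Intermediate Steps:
$g = 3327$ ($g = 48 \left(130 + 48\right) + \left(18 + 29\right) \left(-111\right) = 48 \cdot 178 + 47 \left(-111\right) = 8544 - 5217 = 3327$)
$\frac{1}{g - 88758} = \frac{1}{3327 - 88758} = \frac{1}{-85431} = - \frac{1}{85431}$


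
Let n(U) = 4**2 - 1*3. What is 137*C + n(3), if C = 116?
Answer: 15905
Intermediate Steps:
n(U) = 13 (n(U) = 16 - 3 = 13)
137*C + n(3) = 137*116 + 13 = 15892 + 13 = 15905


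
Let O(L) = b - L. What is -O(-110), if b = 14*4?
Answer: -166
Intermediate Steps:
b = 56
O(L) = 56 - L
-O(-110) = -(56 - 1*(-110)) = -(56 + 110) = -1*166 = -166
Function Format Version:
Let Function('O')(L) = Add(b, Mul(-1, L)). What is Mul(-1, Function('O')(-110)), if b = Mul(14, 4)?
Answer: -166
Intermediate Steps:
b = 56
Function('O')(L) = Add(56, Mul(-1, L))
Mul(-1, Function('O')(-110)) = Mul(-1, Add(56, Mul(-1, -110))) = Mul(-1, Add(56, 110)) = Mul(-1, 166) = -166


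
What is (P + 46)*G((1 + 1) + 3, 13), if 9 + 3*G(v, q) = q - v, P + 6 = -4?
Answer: -12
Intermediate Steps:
P = -10 (P = -6 - 4 = -10)
G(v, q) = -3 - v/3 + q/3 (G(v, q) = -3 + (q - v)/3 = -3 + (-v/3 + q/3) = -3 - v/3 + q/3)
(P + 46)*G((1 + 1) + 3, 13) = (-10 + 46)*(-3 - ((1 + 1) + 3)/3 + (1/3)*13) = 36*(-3 - (2 + 3)/3 + 13/3) = 36*(-3 - 1/3*5 + 13/3) = 36*(-3 - 5/3 + 13/3) = 36*(-1/3) = -12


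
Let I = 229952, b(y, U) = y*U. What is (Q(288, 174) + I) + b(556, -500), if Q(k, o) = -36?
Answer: -48084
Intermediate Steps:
b(y, U) = U*y
(Q(288, 174) + I) + b(556, -500) = (-36 + 229952) - 500*556 = 229916 - 278000 = -48084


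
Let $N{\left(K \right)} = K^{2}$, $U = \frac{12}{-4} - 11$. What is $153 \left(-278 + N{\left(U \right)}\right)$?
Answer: $-12546$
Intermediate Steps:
$U = -14$ ($U = 12 \left(- \frac{1}{4}\right) - 11 = -3 - 11 = -14$)
$153 \left(-278 + N{\left(U \right)}\right) = 153 \left(-278 + \left(-14\right)^{2}\right) = 153 \left(-278 + 196\right) = 153 \left(-82\right) = -12546$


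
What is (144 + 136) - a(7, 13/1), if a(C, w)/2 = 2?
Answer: 276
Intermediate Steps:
a(C, w) = 4 (a(C, w) = 2*2 = 4)
(144 + 136) - a(7, 13/1) = (144 + 136) - 1*4 = 280 - 4 = 276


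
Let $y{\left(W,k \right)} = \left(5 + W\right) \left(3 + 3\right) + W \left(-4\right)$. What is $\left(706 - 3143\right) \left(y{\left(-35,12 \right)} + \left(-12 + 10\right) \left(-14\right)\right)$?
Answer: $29244$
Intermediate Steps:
$y{\left(W,k \right)} = 30 + 2 W$ ($y{\left(W,k \right)} = \left(5 + W\right) 6 - 4 W = \left(30 + 6 W\right) - 4 W = 30 + 2 W$)
$\left(706 - 3143\right) \left(y{\left(-35,12 \right)} + \left(-12 + 10\right) \left(-14\right)\right) = \left(706 - 3143\right) \left(\left(30 + 2 \left(-35\right)\right) + \left(-12 + 10\right) \left(-14\right)\right) = - 2437 \left(\left(30 - 70\right) - -28\right) = - 2437 \left(-40 + 28\right) = \left(-2437\right) \left(-12\right) = 29244$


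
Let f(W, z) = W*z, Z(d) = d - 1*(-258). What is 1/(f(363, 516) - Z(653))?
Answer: 1/186397 ≈ 5.3649e-6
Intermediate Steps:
Z(d) = 258 + d (Z(d) = d + 258 = 258 + d)
1/(f(363, 516) - Z(653)) = 1/(363*516 - (258 + 653)) = 1/(187308 - 1*911) = 1/(187308 - 911) = 1/186397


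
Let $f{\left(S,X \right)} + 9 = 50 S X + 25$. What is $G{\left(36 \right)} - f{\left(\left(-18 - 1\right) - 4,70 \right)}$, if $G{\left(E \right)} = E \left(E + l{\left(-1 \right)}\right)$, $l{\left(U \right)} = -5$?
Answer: $81600$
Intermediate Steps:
$G{\left(E \right)} = E \left(-5 + E\right)$ ($G{\left(E \right)} = E \left(E - 5\right) = E \left(-5 + E\right)$)
$f{\left(S,X \right)} = 16 + 50 S X$ ($f{\left(S,X \right)} = -9 + \left(50 S X + 25\right) = -9 + \left(25 + 50 S X\right) = 16 + 50 S X$)
$G{\left(36 \right)} - f{\left(\left(-18 - 1\right) - 4,70 \right)} = 36 \left(-5 + 36\right) - \left(16 + 50 \left(\left(-18 - 1\right) - 4\right) 70\right) = 36 \cdot 31 - \left(16 + 50 \left(-19 - 4\right) 70\right) = 1116 - \left(16 + 50 \left(-23\right) 70\right) = 1116 - \left(16 - 80500\right) = 1116 - -80484 = 1116 + 80484 = 81600$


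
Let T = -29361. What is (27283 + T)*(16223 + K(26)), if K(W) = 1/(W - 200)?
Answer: -2932890239/87 ≈ -3.3711e+7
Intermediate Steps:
K(W) = 1/(-200 + W)
(27283 + T)*(16223 + K(26)) = (27283 - 29361)*(16223 + 1/(-200 + 26)) = -2078*(16223 + 1/(-174)) = -2078*(16223 - 1/174) = -2078*2822801/174 = -2932890239/87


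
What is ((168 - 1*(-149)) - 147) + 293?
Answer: 463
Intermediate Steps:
((168 - 1*(-149)) - 147) + 293 = ((168 + 149) - 147) + 293 = (317 - 147) + 293 = 170 + 293 = 463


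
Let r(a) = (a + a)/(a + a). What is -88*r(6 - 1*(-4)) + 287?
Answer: 199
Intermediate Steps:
r(a) = 1 (r(a) = (2*a)/((2*a)) = (2*a)*(1/(2*a)) = 1)
-88*r(6 - 1*(-4)) + 287 = -88*1 + 287 = -88 + 287 = 199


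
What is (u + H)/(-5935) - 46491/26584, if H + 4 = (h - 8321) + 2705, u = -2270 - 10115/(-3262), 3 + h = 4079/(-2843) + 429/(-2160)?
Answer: -3942852120851519/9406246197668400 ≈ -0.41917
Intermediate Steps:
h = -9484309/2046960 (h = -3 + (4079/(-2843) + 429/(-2160)) = -3 + (4079*(-1/2843) + 429*(-1/2160)) = -3 + (-4079/2843 - 143/720) = -3 - 3343429/2046960 = -9484309/2046960 ≈ -4.6334)
u = -1056375/466 (u = -2270 - 10115*(-1/3262) = -2270 + 1445/466 = -1056375/466 ≈ -2266.9)
H = -11513399509/2046960 (H = -4 + ((-9484309/2046960 - 8321) + 2705) = -4 + (-17042238469/2046960 + 2705) = -4 - 11505211669/2046960 = -11513399509/2046960 ≈ -5624.6)
(u + H)/(-5935) - 46491/26584 = (-1056375/466 - 11513399509/2046960)/(-5935) - 46491/26584 = -3763800770597/476941680*(-1/5935) - 46491*1/26584 = 3763800770597/2830648870800 - 46491/26584 = -3942852120851519/9406246197668400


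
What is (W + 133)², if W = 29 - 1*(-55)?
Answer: 47089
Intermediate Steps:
W = 84 (W = 29 + 55 = 84)
(W + 133)² = (84 + 133)² = 217² = 47089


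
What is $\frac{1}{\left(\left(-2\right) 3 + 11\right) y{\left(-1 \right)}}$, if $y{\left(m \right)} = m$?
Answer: $- \frac{1}{5} \approx -0.2$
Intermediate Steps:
$\frac{1}{\left(\left(-2\right) 3 + 11\right) y{\left(-1 \right)}} = \frac{1}{\left(\left(-2\right) 3 + 11\right) \left(-1\right)} = \frac{1}{\left(-6 + 11\right) \left(-1\right)} = \frac{1}{5 \left(-1\right)} = \frac{1}{-5} = - \frac{1}{5}$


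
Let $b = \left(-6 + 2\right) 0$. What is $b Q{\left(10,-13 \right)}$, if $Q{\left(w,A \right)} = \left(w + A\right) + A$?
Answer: $0$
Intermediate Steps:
$b = 0$ ($b = \left(-4\right) 0 = 0$)
$Q{\left(w,A \right)} = w + 2 A$ ($Q{\left(w,A \right)} = \left(A + w\right) + A = w + 2 A$)
$b Q{\left(10,-13 \right)} = 0 \left(10 + 2 \left(-13\right)\right) = 0 \left(10 - 26\right) = 0 \left(-16\right) = 0$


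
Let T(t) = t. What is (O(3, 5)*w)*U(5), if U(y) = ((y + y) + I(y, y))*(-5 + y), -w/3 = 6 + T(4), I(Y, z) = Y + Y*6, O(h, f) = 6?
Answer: 0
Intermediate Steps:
I(Y, z) = 7*Y (I(Y, z) = Y + 6*Y = 7*Y)
w = -30 (w = -3*(6 + 4) = -3*10 = -30)
U(y) = 9*y*(-5 + y) (U(y) = ((y + y) + 7*y)*(-5 + y) = (2*y + 7*y)*(-5 + y) = (9*y)*(-5 + y) = 9*y*(-5 + y))
(O(3, 5)*w)*U(5) = (6*(-30))*(9*5*(-5 + 5)) = -1620*5*0 = -180*0 = 0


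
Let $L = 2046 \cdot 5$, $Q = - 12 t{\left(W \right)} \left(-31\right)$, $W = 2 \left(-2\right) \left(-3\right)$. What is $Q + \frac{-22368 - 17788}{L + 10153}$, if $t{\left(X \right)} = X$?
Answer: $\frac{90949556}{20383} \approx 4462.0$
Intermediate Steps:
$W = 12$ ($W = \left(-4\right) \left(-3\right) = 12$)
$Q = 4464$ ($Q = \left(-12\right) 12 \left(-31\right) = \left(-144\right) \left(-31\right) = 4464$)
$L = 10230$
$Q + \frac{-22368 - 17788}{L + 10153} = 4464 + \frac{-22368 - 17788}{10230 + 10153} = 4464 - \frac{40156}{20383} = \frac{90949556}{20383}$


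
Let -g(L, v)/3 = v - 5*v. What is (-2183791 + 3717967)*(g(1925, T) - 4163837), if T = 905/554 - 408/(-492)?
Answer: -72548668775606688/11357 ≈ -6.3880e+12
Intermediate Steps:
T = 55941/22714 (T = 905*(1/554) - 408*(-1/492) = 905/554 + 34/41 = 55941/22714 ≈ 2.4628)
g(L, v) = 12*v (g(L, v) = -3*(v - 5*v) = -(-12)*v = 12*v)
(-2183791 + 3717967)*(g(1925, T) - 4163837) = (-2183791 + 3717967)*(12*(55941/22714) - 4163837) = 1534176*(335646/11357 - 4163837) = 1534176*(-47288361163/11357) = -72548668775606688/11357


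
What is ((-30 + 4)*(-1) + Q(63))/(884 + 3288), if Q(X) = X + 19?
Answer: 27/1043 ≈ 0.025887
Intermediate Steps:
Q(X) = 19 + X
((-30 + 4)*(-1) + Q(63))/(884 + 3288) = ((-30 + 4)*(-1) + (19 + 63))/(884 + 3288) = (-26*(-1) + 82)/4172 = (26 + 82)*(1/4172) = 108*(1/4172) = 27/1043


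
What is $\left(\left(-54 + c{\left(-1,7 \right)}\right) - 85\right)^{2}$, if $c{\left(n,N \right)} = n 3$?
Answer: $20164$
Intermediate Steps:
$c{\left(n,N \right)} = 3 n$
$\left(\left(-54 + c{\left(-1,7 \right)}\right) - 85\right)^{2} = \left(\left(-54 + 3 \left(-1\right)\right) - 85\right)^{2} = \left(\left(-54 - 3\right) - 85\right)^{2} = \left(-57 - 85\right)^{2} = \left(-142\right)^{2} = 20164$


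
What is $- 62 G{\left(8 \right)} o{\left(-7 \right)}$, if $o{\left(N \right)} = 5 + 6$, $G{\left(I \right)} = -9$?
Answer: $6138$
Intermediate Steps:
$o{\left(N \right)} = 11$
$- 62 G{\left(8 \right)} o{\left(-7 \right)} = \left(-62\right) \left(-9\right) 11 = 558 \cdot 11 = 6138$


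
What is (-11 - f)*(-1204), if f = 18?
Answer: 34916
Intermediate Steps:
(-11 - f)*(-1204) = (-11 - 1*18)*(-1204) = (-11 - 18)*(-1204) = -29*(-1204) = 34916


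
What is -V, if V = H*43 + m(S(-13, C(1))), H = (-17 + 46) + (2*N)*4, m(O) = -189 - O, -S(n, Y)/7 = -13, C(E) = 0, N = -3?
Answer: 65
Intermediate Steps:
S(n, Y) = 91 (S(n, Y) = -7*(-13) = 91)
H = 5 (H = (-17 + 46) + (2*(-3))*4 = 29 - 6*4 = 29 - 24 = 5)
V = -65 (V = 5*43 + (-189 - 1*91) = 215 + (-189 - 91) = 215 - 280 = -65)
-V = -1*(-65) = 65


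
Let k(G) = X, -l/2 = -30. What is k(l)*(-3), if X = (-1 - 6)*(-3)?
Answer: -63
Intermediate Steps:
l = 60 (l = -2*(-30) = 60)
X = 21 (X = -7*(-3) = 21)
k(G) = 21
k(l)*(-3) = 21*(-3) = -63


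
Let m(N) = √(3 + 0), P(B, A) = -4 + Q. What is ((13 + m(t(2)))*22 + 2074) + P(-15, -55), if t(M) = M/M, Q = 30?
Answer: 2386 + 22*√3 ≈ 2424.1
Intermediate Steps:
P(B, A) = 26 (P(B, A) = -4 + 30 = 26)
t(M) = 1
m(N) = √3
((13 + m(t(2)))*22 + 2074) + P(-15, -55) = ((13 + √3)*22 + 2074) + 26 = ((286 + 22*√3) + 2074) + 26 = (2360 + 22*√3) + 26 = 2386 + 22*√3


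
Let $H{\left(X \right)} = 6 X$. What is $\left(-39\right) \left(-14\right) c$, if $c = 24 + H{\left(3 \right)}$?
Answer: $22932$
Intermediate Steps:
$c = 42$ ($c = 24 + 6 \cdot 3 = 24 + 18 = 42$)
$\left(-39\right) \left(-14\right) c = \left(-39\right) \left(-14\right) 42 = 546 \cdot 42 = 22932$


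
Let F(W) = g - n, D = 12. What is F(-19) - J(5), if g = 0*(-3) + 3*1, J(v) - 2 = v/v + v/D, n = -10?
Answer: 115/12 ≈ 9.5833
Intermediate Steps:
J(v) = 3 + v/12 (J(v) = 2 + (v/v + v/12) = 2 + (1 + v*(1/12)) = 2 + (1 + v/12) = 3 + v/12)
g = 3 (g = 0 + 3 = 3)
F(W) = 13 (F(W) = 3 - 1*(-10) = 3 + 10 = 13)
F(-19) - J(5) = 13 - (3 + (1/12)*5) = 13 - (3 + 5/12) = 13 - 1*41/12 = 13 - 41/12 = 115/12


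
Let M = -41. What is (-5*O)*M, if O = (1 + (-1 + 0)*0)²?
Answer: 205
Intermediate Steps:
O = 1 (O = (1 - 1*0)² = (1 + 0)² = 1² = 1)
(-5*O)*M = -5*1*(-41) = -5*(-41) = 205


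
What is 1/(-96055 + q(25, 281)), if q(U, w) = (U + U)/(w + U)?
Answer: -153/14696390 ≈ -1.0411e-5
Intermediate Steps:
q(U, w) = 2*U/(U + w) (q(U, w) = (2*U)/(U + w) = 2*U/(U + w))
1/(-96055 + q(25, 281)) = 1/(-96055 + 2*25/(25 + 281)) = 1/(-96055 + 2*25/306) = 1/(-96055 + 2*25*(1/306)) = 1/(-96055 + 25/153) = 1/(-14696390/153) = -153/14696390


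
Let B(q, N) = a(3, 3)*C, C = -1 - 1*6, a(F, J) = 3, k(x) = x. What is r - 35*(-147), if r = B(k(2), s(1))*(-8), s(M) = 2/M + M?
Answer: 5313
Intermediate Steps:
C = -7 (C = -1 - 6 = -7)
s(M) = M + 2/M
B(q, N) = -21 (B(q, N) = 3*(-7) = -21)
r = 168 (r = -21*(-8) = 168)
r - 35*(-147) = 168 - 35*(-147) = 168 + 5145 = 5313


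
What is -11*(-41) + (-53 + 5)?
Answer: 403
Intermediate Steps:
-11*(-41) + (-53 + 5) = 451 - 48 = 403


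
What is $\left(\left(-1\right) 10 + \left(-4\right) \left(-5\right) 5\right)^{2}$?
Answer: $8100$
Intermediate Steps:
$\left(\left(-1\right) 10 + \left(-4\right) \left(-5\right) 5\right)^{2} = \left(-10 + 20 \cdot 5\right)^{2} = \left(-10 + 100\right)^{2} = 90^{2} = 8100$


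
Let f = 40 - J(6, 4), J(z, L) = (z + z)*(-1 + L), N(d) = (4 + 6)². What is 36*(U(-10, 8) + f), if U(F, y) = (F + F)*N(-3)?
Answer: -71856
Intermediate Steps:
N(d) = 100 (N(d) = 10² = 100)
J(z, L) = 2*z*(-1 + L) (J(z, L) = (2*z)*(-1 + L) = 2*z*(-1 + L))
f = 4 (f = 40 - 2*6*(-1 + 4) = 40 - 2*6*3 = 40 - 1*36 = 40 - 36 = 4)
U(F, y) = 200*F (U(F, y) = (F + F)*100 = (2*F)*100 = 200*F)
36*(U(-10, 8) + f) = 36*(200*(-10) + 4) = 36*(-2000 + 4) = 36*(-1996) = -71856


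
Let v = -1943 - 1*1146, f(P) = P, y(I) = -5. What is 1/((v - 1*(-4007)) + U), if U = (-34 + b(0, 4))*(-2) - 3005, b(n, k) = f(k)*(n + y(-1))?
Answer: -1/1979 ≈ -0.00050531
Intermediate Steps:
v = -3089 (v = -1943 - 1146 = -3089)
b(n, k) = k*(-5 + n) (b(n, k) = k*(n - 5) = k*(-5 + n))
U = -2897 (U = (-34 + 4*(-5 + 0))*(-2) - 3005 = (-34 + 4*(-5))*(-2) - 3005 = (-34 - 20)*(-2) - 3005 = -54*(-2) - 3005 = 108 - 3005 = -2897)
1/((v - 1*(-4007)) + U) = 1/((-3089 - 1*(-4007)) - 2897) = 1/((-3089 + 4007) - 2897) = 1/(918 - 2897) = 1/(-1979) = -1/1979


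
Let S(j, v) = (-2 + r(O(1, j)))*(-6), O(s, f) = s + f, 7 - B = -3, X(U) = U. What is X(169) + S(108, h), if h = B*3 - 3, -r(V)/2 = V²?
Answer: 142753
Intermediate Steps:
B = 10 (B = 7 - 1*(-3) = 7 + 3 = 10)
O(s, f) = f + s
r(V) = -2*V²
h = 27 (h = 10*3 - 3 = 30 - 3 = 27)
S(j, v) = 12 + 12*(1 + j)² (S(j, v) = (-2 - 2*(j + 1)²)*(-6) = (-2 - 2*(1 + j)²)*(-6) = 12 + 12*(1 + j)²)
X(169) + S(108, h) = 169 + (12 + 12*(1 + 108)²) = 169 + (12 + 12*109²) = 169 + (12 + 12*11881) = 169 + (12 + 142572) = 169 + 142584 = 142753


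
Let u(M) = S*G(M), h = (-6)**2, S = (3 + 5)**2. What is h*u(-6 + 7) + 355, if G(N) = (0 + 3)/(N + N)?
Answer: 3811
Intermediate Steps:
G(N) = 3/(2*N) (G(N) = 3/((2*N)) = 3*(1/(2*N)) = 3/(2*N))
S = 64 (S = 8**2 = 64)
h = 36
u(M) = 96/M (u(M) = 64*(3/(2*M)) = 96/M)
h*u(-6 + 7) + 355 = 36*(96/(-6 + 7)) + 355 = 36*(96/1) + 355 = 36*(96*1) + 355 = 36*96 + 355 = 3456 + 355 = 3811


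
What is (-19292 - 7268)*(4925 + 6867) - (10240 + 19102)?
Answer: -313224862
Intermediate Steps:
(-19292 - 7268)*(4925 + 6867) - (10240 + 19102) = -26560*11792 - 1*29342 = -313195520 - 29342 = -313224862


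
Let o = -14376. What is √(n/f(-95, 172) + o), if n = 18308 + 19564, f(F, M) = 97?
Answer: 10*I*√1315902/97 ≈ 118.26*I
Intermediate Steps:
n = 37872
√(n/f(-95, 172) + o) = √(37872/97 - 14376) = √(-1356600/97) = 10*I*√1315902/97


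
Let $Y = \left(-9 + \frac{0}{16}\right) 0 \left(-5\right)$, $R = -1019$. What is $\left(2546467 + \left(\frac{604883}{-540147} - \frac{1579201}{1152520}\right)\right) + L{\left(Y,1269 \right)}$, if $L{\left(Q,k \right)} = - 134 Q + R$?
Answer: $\frac{1584616754418119413}{622530220440} \approx 2.5454 \cdot 10^{6}$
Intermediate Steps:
$Y = 0$ ($Y = \left(-9 + 0 \cdot \frac{1}{16}\right) 0 = \left(-9 + 0\right) 0 = \left(-9\right) 0 = 0$)
$L{\left(Q,k \right)} = -1019 - 134 Q$ ($L{\left(Q,k \right)} = - 134 Q - 1019 = -1019 - 134 Q$)
$\left(2546467 + \left(\frac{604883}{-540147} - \frac{1579201}{1152520}\right)\right) + L{\left(Y,1269 \right)} = \left(2546467 + \left(\frac{604883}{-540147} - \frac{1579201}{1152520}\right)\right) - 1019 = \left(2546467 + \left(604883 \left(- \frac{1}{540147}\right) - \frac{1579201}{1152520}\right)\right) + \left(-1019 + 0\right) = \left(2546467 - \frac{1550140437707}{622530220440}\right) - 1019 = \frac{1585251112712747773}{622530220440} - 1019 = \frac{1584616754418119413}{622530220440}$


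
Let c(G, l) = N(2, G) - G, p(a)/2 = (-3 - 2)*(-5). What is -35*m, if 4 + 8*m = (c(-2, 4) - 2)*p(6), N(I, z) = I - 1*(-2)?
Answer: -1715/2 ≈ -857.50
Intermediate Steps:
N(I, z) = 2 + I (N(I, z) = I + 2 = 2 + I)
p(a) = 50 (p(a) = 2*((-3 - 2)*(-5)) = 2*(-5*(-5)) = 2*25 = 50)
c(G, l) = 4 - G (c(G, l) = (2 + 2) - G = 4 - G)
m = 49/2 (m = -1/2 + (((4 - 1*(-2)) - 2)*50)/8 = -1/2 + (((4 + 2) - 2)*50)/8 = -1/2 + ((6 - 2)*50)/8 = -1/2 + (4*50)/8 = -1/2 + (1/8)*200 = -1/2 + 25 = 49/2 ≈ 24.500)
-35*m = -35*49/2 = -1715/2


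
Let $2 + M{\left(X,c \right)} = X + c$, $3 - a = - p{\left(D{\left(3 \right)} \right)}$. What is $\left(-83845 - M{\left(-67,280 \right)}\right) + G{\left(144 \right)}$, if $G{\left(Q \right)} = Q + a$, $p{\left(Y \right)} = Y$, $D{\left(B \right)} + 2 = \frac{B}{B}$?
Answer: $-83910$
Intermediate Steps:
$D{\left(B \right)} = -1$ ($D{\left(B \right)} = -2 + \frac{B}{B} = -2 + 1 = -1$)
$a = 2$ ($a = 3 - \left(-1\right) \left(-1\right) = 3 - 1 = 2$)
$G{\left(Q \right)} = 2 + Q$ ($G{\left(Q \right)} = Q + 2 = 2 + Q$)
$M{\left(X,c \right)} = -2 + X + c$ ($M{\left(X,c \right)} = -2 + \left(X + c\right) = -2 + X + c$)
$\left(-83845 - M{\left(-67,280 \right)}\right) + G{\left(144 \right)} = \left(-83845 - \left(-2 - 67 + 280\right)\right) + \left(2 + 144\right) = \left(-83845 - 211\right) + 146 = -84056 + 146 = -83910$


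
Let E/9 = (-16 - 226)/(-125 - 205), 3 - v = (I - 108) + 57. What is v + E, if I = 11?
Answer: 248/5 ≈ 49.600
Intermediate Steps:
v = 43 (v = 3 - ((11 - 108) + 57) = 3 - (-97 + 57) = 3 - 1*(-40) = 3 + 40 = 43)
E = 33/5 (E = 9*((-16 - 226)/(-125 - 205)) = 9*(-242/(-330)) = 9*(-242*(-1/330)) = 9*(11/15) = 33/5 ≈ 6.6000)
v + E = 43 + 33/5 = 248/5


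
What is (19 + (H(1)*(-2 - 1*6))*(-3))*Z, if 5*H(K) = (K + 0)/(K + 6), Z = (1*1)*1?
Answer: 689/35 ≈ 19.686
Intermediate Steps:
Z = 1 (Z = 1*1 = 1)
H(K) = K/(5*(6 + K)) (H(K) = ((K + 0)/(K + 6))/5 = (K/(6 + K))/5 = K/(5*(6 + K)))
(19 + (H(1)*(-2 - 1*6))*(-3))*Z = (19 + (((⅕)*1/(6 + 1))*(-2 - 1*6))*(-3))*1 = (19 + (((⅕)*1/7)*(-2 - 6))*(-3))*1 = (19 + (((⅕)*1*(⅐))*(-8))*(-3))*1 = (19 + ((1/35)*(-8))*(-3))*1 = (19 - 8/35*(-3))*1 = (19 + 24/35)*1 = (689/35)*1 = 689/35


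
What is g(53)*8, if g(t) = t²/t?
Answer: 424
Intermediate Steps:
g(t) = t
g(53)*8 = 53*8 = 424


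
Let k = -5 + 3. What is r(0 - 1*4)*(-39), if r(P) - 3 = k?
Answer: -39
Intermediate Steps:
k = -2
r(P) = 1 (r(P) = 3 - 2 = 1)
r(0 - 1*4)*(-39) = 1*(-39) = -39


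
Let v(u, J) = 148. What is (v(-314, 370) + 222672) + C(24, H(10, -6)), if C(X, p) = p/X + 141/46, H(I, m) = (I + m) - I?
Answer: 20499699/92 ≈ 2.2282e+5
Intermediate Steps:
H(I, m) = m
C(X, p) = 141/46 + p/X (C(X, p) = p/X + 141*(1/46) = p/X + 141/46 = 141/46 + p/X)
(v(-314, 370) + 222672) + C(24, H(10, -6)) = (148 + 222672) + (141/46 - 6/24) = 222820 + (141/46 - 6*1/24) = 222820 + (141/46 - ¼) = 222820 + 259/92 = 20499699/92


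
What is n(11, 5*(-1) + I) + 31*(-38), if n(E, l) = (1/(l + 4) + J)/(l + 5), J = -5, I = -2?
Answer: -3526/3 ≈ -1175.3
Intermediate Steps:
n(E, l) = (-5 + 1/(4 + l))/(5 + l) (n(E, l) = (1/(l + 4) - 5)/(l + 5) = (1/(4 + l) - 5)/(5 + l) = (-5 + 1/(4 + l))/(5 + l))
n(11, 5*(-1) + I) + 31*(-38) = (-19 - 5*(5*(-1) - 2))/(20 + (5*(-1) - 2)² + 9*(5*(-1) - 2)) + 31*(-38) = (-19 - 5*(-5 - 2))/(20 + (-5 - 2)² + 9*(-5 - 2)) - 1178 = (-19 - 5*(-7))/(20 + (-7)² + 9*(-7)) - 1178 = (-19 + 35)/(20 + 49 - 63) - 1178 = 16/6 - 1178 = (⅙)*16 - 1178 = 8/3 - 1178 = -3526/3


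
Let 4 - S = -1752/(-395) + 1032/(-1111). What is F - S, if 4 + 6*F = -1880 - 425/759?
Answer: -5195881897/16516530 ≈ -314.59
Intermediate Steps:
F = -1430381/4554 (F = -2/3 + (-1880 - 425/759)/6 = -2/3 + (1/6)*(-1427345/759) = -2/3 - 1427345/4554 = -1430381/4554 ≈ -314.09)
S = 216548/438845 (S = 4 - (-1752/(-395) + 1032/(-1111)) = 4 - (-1752*(-1/395) + 1032*(-1/1111)) = 4 - (1752/395 - 1032/1111) = 4 - 1*1538832/438845 = 4 - 1538832/438845 = 216548/438845 ≈ 0.49345)
F - S = -1430381/4554 - 1*216548/438845 = -1430381/4554 - 216548/438845 = -5195881897/16516530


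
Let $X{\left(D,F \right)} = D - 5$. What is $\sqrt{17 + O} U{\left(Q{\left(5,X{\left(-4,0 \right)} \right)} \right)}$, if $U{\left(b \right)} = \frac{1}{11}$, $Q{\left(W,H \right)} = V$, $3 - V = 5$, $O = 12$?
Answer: $\frac{\sqrt{29}}{11} \approx 0.48956$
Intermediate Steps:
$X{\left(D,F \right)} = -5 + D$ ($X{\left(D,F \right)} = D - 5 = -5 + D$)
$V = -2$ ($V = 3 - 5 = -2$)
$Q{\left(W,H \right)} = -2$
$U{\left(b \right)} = \frac{1}{11}$
$\sqrt{17 + O} U{\left(Q{\left(5,X{\left(-4,0 \right)} \right)} \right)} = \sqrt{17 + 12} \cdot \frac{1}{11} = \sqrt{29} \cdot \frac{1}{11} = \frac{\sqrt{29}}{11}$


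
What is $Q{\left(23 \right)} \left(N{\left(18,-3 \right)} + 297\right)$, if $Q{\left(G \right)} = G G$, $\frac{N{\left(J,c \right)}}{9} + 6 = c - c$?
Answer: $128547$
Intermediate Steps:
$N{\left(J,c \right)} = -54$ ($N{\left(J,c \right)} = -54 + 9 \left(c - c\right) = -54 + 9 \cdot 0 = -54 + 0 = -54$)
$Q{\left(G \right)} = G^{2}$
$Q{\left(23 \right)} \left(N{\left(18,-3 \right)} + 297\right) = 23^{2} \left(-54 + 297\right) = 529 \cdot 243 = 128547$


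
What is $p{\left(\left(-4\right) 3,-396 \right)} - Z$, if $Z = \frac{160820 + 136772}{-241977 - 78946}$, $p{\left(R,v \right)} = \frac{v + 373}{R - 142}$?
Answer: $\frac{53210397}{49422142} \approx 1.0767$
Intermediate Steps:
$p{\left(R,v \right)} = \frac{373 + v}{-142 + R}$
$Z = - \frac{297592}{320923}$ ($Z = \frac{297592}{-320923} = 297592 \left(- \frac{1}{320923}\right) = - \frac{297592}{320923} \approx -0.9273$)
$p{\left(\left(-4\right) 3,-396 \right)} - Z = \frac{373 - 396}{-142 - 12} - - \frac{297592}{320923} = \frac{1}{-142 - 12} \left(-23\right) + \frac{297592}{320923} = \frac{1}{-154} \left(-23\right) + \frac{297592}{320923} = \left(- \frac{1}{154}\right) \left(-23\right) + \frac{297592}{320923} = \frac{23}{154} + \frac{297592}{320923} = \frac{53210397}{49422142}$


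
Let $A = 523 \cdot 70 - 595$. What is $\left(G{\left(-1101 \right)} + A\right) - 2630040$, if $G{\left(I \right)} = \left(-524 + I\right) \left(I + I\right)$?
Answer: $984225$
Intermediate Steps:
$A = 36015$ ($A = 36610 - 595 = 36015$)
$G{\left(I \right)} = 2 I \left(-524 + I\right)$ ($G{\left(I \right)} = \left(-524 + I\right) 2 I = 2 I \left(-524 + I\right)$)
$\left(G{\left(-1101 \right)} + A\right) - 2630040 = \left(2 \left(-1101\right) \left(-524 - 1101\right) + 36015\right) - 2630040 = \left(2 \left(-1101\right) \left(-1625\right) + 36015\right) - 2630040 = \left(3578250 + 36015\right) - 2630040 = 3614265 - 2630040 = 984225$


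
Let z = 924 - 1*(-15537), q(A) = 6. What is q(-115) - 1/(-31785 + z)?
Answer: 91945/15324 ≈ 6.0001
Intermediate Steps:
z = 16461 (z = 924 + 15537 = 16461)
q(-115) - 1/(-31785 + z) = 6 - 1/(-31785 + 16461) = 6 - 1/(-15324) = 6 - 1*(-1/15324) = 6 + 1/15324 = 91945/15324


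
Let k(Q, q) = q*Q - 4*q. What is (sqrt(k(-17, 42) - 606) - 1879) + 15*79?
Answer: -694 + 4*I*sqrt(93) ≈ -694.0 + 38.575*I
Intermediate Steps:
k(Q, q) = -4*q + Q*q (k(Q, q) = Q*q - 4*q = -4*q + Q*q)
(sqrt(k(-17, 42) - 606) - 1879) + 15*79 = (sqrt(42*(-4 - 17) - 606) - 1879) + 15*79 = (sqrt(42*(-21) - 606) - 1879) + 1185 = (sqrt(-882 - 606) - 1879) + 1185 = (sqrt(-1488) - 1879) + 1185 = (4*I*sqrt(93) - 1879) + 1185 = (-1879 + 4*I*sqrt(93)) + 1185 = -694 + 4*I*sqrt(93)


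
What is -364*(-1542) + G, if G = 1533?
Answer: 562821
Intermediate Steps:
-364*(-1542) + G = -364*(-1542) + 1533 = 561288 + 1533 = 562821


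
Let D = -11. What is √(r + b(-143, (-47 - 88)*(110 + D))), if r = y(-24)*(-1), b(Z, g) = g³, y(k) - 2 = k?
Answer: I*√2387299402103 ≈ 1.5451e+6*I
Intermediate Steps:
y(k) = 2 + k
r = 22 (r = (2 - 24)*(-1) = -22*(-1) = 22)
√(r + b(-143, (-47 - 88)*(110 + D))) = √(22 + ((-47 - 88)*(110 - 11))³) = √(22 + (-135*99)³) = √(22 + (-13365)³) = √(22 - 2387299402125) = √(-2387299402103) = I*√2387299402103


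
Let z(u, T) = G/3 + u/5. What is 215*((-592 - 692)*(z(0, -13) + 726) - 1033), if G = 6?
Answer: -201193775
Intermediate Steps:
z(u, T) = 2 + u/5 (z(u, T) = 6/3 + u/5 = 6*(⅓) + u*(⅕) = 2 + u/5)
215*((-592 - 692)*(z(0, -13) + 726) - 1033) = 215*((-592 - 692)*((2 + (⅕)*0) + 726) - 1033) = 215*(-1284*((2 + 0) + 726) - 1033) = 215*(-1284*(2 + 726) - 1033) = 215*(-1284*728 - 1033) = 215*(-934752 - 1033) = 215*(-935785) = -201193775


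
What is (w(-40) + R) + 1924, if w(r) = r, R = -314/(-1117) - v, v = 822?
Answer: 1186568/1117 ≈ 1062.3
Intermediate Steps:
R = -917860/1117 (R = -314/(-1117) - 1*822 = -314*(-1/1117) - 822 = 314/1117 - 822 = -917860/1117 ≈ -821.72)
(w(-40) + R) + 1924 = (-40 - 917860/1117) + 1924 = -962540/1117 + 1924 = 1186568/1117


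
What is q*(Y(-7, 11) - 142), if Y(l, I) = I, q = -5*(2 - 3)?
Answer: -655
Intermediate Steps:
q = 5 (q = -5*(-1) = 5)
q*(Y(-7, 11) - 142) = 5*(11 - 142) = 5*(-131) = -655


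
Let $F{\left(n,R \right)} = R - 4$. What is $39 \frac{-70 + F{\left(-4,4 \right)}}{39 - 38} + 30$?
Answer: $-2700$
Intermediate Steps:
$F{\left(n,R \right)} = -4 + R$
$39 \frac{-70 + F{\left(-4,4 \right)}}{39 - 38} + 30 = 39 \frac{-70 + \left(-4 + 4\right)}{39 - 38} + 30 = 39 \frac{-70 + 0}{1} + 30 = 39 \left(\left(-70\right) 1\right) + 30 = 39 \left(-70\right) + 30 = -2730 + 30 = -2700$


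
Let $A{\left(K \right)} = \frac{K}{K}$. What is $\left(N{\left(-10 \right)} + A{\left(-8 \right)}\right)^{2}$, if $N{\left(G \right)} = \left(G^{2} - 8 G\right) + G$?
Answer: $29241$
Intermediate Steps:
$A{\left(K \right)} = 1$
$N{\left(G \right)} = G^{2} - 7 G$
$\left(N{\left(-10 \right)} + A{\left(-8 \right)}\right)^{2} = \left(- 10 \left(-7 - 10\right) + 1\right)^{2} = \left(\left(-10\right) \left(-17\right) + 1\right)^{2} = \left(170 + 1\right)^{2} = 171^{2} = 29241$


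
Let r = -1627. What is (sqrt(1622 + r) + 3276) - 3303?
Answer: -27 + I*sqrt(5) ≈ -27.0 + 2.2361*I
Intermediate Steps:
(sqrt(1622 + r) + 3276) - 3303 = (sqrt(1622 - 1627) + 3276) - 3303 = (sqrt(-5) + 3276) - 3303 = (I*sqrt(5) + 3276) - 3303 = (3276 + I*sqrt(5)) - 3303 = -27 + I*sqrt(5)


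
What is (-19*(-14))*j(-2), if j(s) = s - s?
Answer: 0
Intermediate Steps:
j(s) = 0
(-19*(-14))*j(-2) = -19*(-14)*0 = 266*0 = 0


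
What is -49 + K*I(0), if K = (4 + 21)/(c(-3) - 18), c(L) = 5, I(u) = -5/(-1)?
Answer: -762/13 ≈ -58.615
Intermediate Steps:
I(u) = 5 (I(u) = -5*(-1) = -1*(-5) = 5)
K = -25/13 (K = (4 + 21)/(5 - 18) = 25/(-13) = 25*(-1/13) = -25/13 ≈ -1.9231)
-49 + K*I(0) = -49 - 25/13*5 = -49 - 125/13 = -762/13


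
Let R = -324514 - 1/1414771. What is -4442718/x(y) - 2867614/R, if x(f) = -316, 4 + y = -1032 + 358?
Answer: 1020495795042835157/72539853414610 ≈ 14068.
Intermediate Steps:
y = -678 (y = -4 + (-1032 + 358) = -4 - 674 = -678)
R = -459112996295/1414771 (R = -324514 - 1*1/1414771 = -324514 - 1/1414771 = -459112996295/1414771 ≈ -3.2451e+5)
-4442718/x(y) - 2867614/R = -4442718/(-316) - 2867614/(-459112996295/1414771) = -4442718*(-1/316) - 2867614*(-1414771/459112996295) = 2221359/158 + 4057017126394/459112996295 = 1020495795042835157/72539853414610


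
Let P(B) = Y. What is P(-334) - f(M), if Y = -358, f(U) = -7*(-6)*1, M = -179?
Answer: -400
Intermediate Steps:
f(U) = 42 (f(U) = 42*1 = 42)
P(B) = -358
P(-334) - f(M) = -358 - 1*42 = -358 - 42 = -400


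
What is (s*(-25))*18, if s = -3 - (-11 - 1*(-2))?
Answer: -2700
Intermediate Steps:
s = 6 (s = -3 - (-11 + 2) = -3 - 1*(-9) = -3 + 9 = 6)
(s*(-25))*18 = (6*(-25))*18 = -150*18 = -2700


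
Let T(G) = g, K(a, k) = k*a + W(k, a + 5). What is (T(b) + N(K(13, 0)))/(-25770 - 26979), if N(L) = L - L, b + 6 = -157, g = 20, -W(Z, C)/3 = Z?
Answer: -20/52749 ≈ -0.00037915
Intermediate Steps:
W(Z, C) = -3*Z
b = -163 (b = -6 - 157 = -163)
K(a, k) = -3*k + a*k (K(a, k) = k*a - 3*k = a*k - 3*k = -3*k + a*k)
T(G) = 20
N(L) = 0
(T(b) + N(K(13, 0)))/(-25770 - 26979) = (20 + 0)/(-25770 - 26979) = 20/(-52749) = 20*(-1/52749) = -20/52749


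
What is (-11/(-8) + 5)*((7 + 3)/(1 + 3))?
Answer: 255/16 ≈ 15.938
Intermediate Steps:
(-11/(-8) + 5)*((7 + 3)/(1 + 3)) = (-11*(-⅛) + 5)*(10/4) = (11/8 + 5)*(10*(¼)) = (51/8)*(5/2) = 255/16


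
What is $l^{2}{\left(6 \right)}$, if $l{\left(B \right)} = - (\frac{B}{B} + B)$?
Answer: $49$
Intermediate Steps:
$l{\left(B \right)} = -1 - B$ ($l{\left(B \right)} = - (1 + B) = -1 - B$)
$l^{2}{\left(6 \right)} = \left(-1 - 6\right)^{2} = \left(-7\right)^{2} = 49$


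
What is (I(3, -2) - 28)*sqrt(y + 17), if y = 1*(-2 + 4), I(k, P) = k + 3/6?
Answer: -49*sqrt(19)/2 ≈ -106.79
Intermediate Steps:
I(k, P) = 1/2 + k (I(k, P) = k + 3*(1/6) = k + 1/2 = 1/2 + k)
y = 2 (y = 1*2 = 2)
(I(3, -2) - 28)*sqrt(y + 17) = ((1/2 + 3) - 28)*sqrt(2 + 17) = (7/2 - 28)*sqrt(19) = -49*sqrt(19)/2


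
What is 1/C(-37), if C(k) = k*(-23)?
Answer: 1/851 ≈ 0.0011751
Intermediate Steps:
C(k) = -23*k
1/C(-37) = 1/(-23*(-37)) = 1/851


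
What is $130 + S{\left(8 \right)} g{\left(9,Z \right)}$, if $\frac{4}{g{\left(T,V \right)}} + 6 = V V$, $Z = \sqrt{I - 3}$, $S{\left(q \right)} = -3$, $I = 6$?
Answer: $134$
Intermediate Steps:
$Z = \sqrt{3}$ ($Z = \sqrt{6 - 3} = \sqrt{3} \approx 1.732$)
$g{\left(T,V \right)} = \frac{4}{-6 + V^{2}}$ ($g{\left(T,V \right)} = \frac{4}{-6 + V V} = \frac{4}{-6 + V^{2}}$)
$130 + S{\left(8 \right)} g{\left(9,Z \right)} = 130 - 3 \frac{4}{-6 + \left(\sqrt{3}\right)^{2}} = 130 - 3 \frac{4}{-6 + 3} = 130 - 3 \frac{4}{-3} = 130 - 3 \cdot 4 \left(- \frac{1}{3}\right) = 130 - -4 = 130 + 4 = 134$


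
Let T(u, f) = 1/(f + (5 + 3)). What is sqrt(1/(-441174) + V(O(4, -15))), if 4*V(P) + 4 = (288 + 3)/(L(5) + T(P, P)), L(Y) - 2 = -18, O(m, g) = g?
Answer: I*sqrt(13685584403754039)/49852662 ≈ 2.3466*I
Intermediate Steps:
T(u, f) = 1/(8 + f) (T(u, f) = 1/(f + 8) = 1/(8 + f))
L(Y) = -16 (L(Y) = 2 - 18 = -16)
V(P) = -1 + 291/(4*(-16 + 1/(8 + P))) (V(P) = -1 + ((288 + 3)/(-16 + 1/(8 + P)))/4 = -1 + (291/(-16 + 1/(8 + P)))/4 = -1 + 291/(4*(-16 + 1/(8 + P))))
sqrt(1/(-441174) + V(O(4, -15))) = sqrt(1/(-441174) + (-2836 - 355*(-15))/(4*(127 + 16*(-15)))) = sqrt(-1/441174 + (-2836 + 5325)/(4*(127 - 240))) = sqrt(-1/441174 + (1/4)*2489/(-113)) = sqrt(-1/441174 + (1/4)*(-1/113)*2489) = sqrt(-1/441174 - 2489/452) = sqrt(-549041269/99705324) = I*sqrt(13685584403754039)/49852662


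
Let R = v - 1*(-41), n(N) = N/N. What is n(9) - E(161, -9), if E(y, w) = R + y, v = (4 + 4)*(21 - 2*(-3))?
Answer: -417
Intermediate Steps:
n(N) = 1
v = 216 (v = 8*(21 + 6) = 8*27 = 216)
R = 257 (R = 216 - 1*(-41) = 216 + 41 = 257)
E(y, w) = 257 + y
n(9) - E(161, -9) = 1 - (257 + 161) = 1 - 1*418 = 1 - 418 = -417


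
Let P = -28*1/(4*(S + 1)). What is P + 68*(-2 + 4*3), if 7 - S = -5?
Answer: 8833/13 ≈ 679.46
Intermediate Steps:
S = 12 (S = 7 - 1*(-5) = 7 + 5 = 12)
P = -7/13 (P = -28*1/(4*(12 + 1)) = -28/(13*4) = -28/52 = -28*1/52 = -7/13 ≈ -0.53846)
P + 68*(-2 + 4*3) = -7/13 + 68*(-2 + 4*3) = -7/13 + 68*(-2 + 12) = -7/13 + 68*10 = -7/13 + 680 = 8833/13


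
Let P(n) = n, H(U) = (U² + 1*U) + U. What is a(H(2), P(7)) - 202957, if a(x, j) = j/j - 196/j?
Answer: -202984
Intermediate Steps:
H(U) = U² + 2*U (H(U) = (U² + U) + U = (U + U²) + U = U² + 2*U)
a(x, j) = 1 - 196/j
a(H(2), P(7)) - 202957 = (-196 + 7)/7 - 202957 = (⅐)*(-189) - 202957 = -27 - 202957 = -202984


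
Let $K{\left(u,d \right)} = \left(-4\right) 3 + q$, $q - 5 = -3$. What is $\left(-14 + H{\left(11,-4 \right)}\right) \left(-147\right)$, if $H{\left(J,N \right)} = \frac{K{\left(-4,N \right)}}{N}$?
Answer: $\frac{3381}{2} \approx 1690.5$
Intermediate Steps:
$q = 2$ ($q = 5 - 3 = 2$)
$K{\left(u,d \right)} = -10$ ($K{\left(u,d \right)} = \left(-4\right) 3 + 2 = -12 + 2 = -10$)
$H{\left(J,N \right)} = - \frac{10}{N}$
$\left(-14 + H{\left(11,-4 \right)}\right) \left(-147\right) = \left(-14 - \frac{10}{-4}\right) \left(-147\right) = \left(-14 - - \frac{5}{2}\right) \left(-147\right) = \left(-14 + \frac{5}{2}\right) \left(-147\right) = \left(- \frac{23}{2}\right) \left(-147\right) = \frac{3381}{2}$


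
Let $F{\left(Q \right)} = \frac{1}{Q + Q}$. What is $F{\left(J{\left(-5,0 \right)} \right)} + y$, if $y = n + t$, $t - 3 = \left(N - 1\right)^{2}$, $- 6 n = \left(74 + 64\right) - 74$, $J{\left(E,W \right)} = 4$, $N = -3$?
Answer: $\frac{203}{24} \approx 8.4583$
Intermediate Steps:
$n = - \frac{32}{3}$ ($n = - \frac{\left(74 + 64\right) - 74}{6} = - \frac{138 - 74}{6} = \left(- \frac{1}{6}\right) 64 = - \frac{32}{3} \approx -10.667$)
$t = 19$ ($t = 3 + \left(-3 - 1\right)^{2} = 3 + \left(-4\right)^{2} = 3 + 16 = 19$)
$F{\left(Q \right)} = \frac{1}{2 Q}$
$y = \frac{25}{3}$ ($y = - \frac{32}{3} + 19 = \frac{25}{3} \approx 8.3333$)
$F{\left(J{\left(-5,0 \right)} \right)} + y = \frac{1}{2 \cdot 4} + \frac{25}{3} = \frac{1}{2} \cdot \frac{1}{4} + \frac{25}{3} = \frac{1}{8} + \frac{25}{3} = \frac{203}{24}$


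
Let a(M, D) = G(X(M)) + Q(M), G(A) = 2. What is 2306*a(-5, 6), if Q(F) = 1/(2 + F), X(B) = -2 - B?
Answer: 11530/3 ≈ 3843.3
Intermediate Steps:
a(M, D) = 2 + 1/(2 + M)
2306*a(-5, 6) = 2306*((5 + 2*(-5))/(2 - 5)) = 2306*((5 - 10)/(-3)) = 2306*(-⅓*(-5)) = 2306*(5/3) = 11530/3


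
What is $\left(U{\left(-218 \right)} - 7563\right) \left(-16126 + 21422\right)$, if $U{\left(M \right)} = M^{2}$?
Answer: $211633456$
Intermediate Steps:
$\left(U{\left(-218 \right)} - 7563\right) \left(-16126 + 21422\right) = \left(\left(-218\right)^{2} - 7563\right) \left(-16126 + 21422\right) = \left(47524 - 7563\right) 5296 = 39961 \cdot 5296 = 211633456$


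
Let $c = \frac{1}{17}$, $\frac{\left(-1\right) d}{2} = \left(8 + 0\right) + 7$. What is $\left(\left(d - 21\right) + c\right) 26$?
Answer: $- \frac{22516}{17} \approx -1324.5$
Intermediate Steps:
$d = -30$ ($d = - 2 \left(\left(8 + 0\right) + 7\right) = - 2 \left(8 + 7\right) = \left(-2\right) 15 = -30$)
$c = \frac{1}{17} \approx 0.058824$
$\left(\left(d - 21\right) + c\right) 26 = \left(\left(-30 - 21\right) + \frac{1}{17}\right) 26 = \left(-51 + \frac{1}{17}\right) 26 = \left(- \frac{866}{17}\right) 26 = - \frac{22516}{17}$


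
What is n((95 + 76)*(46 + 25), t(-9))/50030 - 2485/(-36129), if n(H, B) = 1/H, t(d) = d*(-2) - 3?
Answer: 503141465893/7315089571890 ≈ 0.068781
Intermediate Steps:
t(d) = -3 - 2*d (t(d) = -2*d - 3 = -3 - 2*d)
n((95 + 76)*(46 + 25), t(-9))/50030 - 2485/(-36129) = 1/(((95 + 76)*(46 + 25))*50030) - 2485/(-36129) = (1/50030)/(171*71) - 2485*(-1/36129) = (1/50030)/12141 + 2485/36129 = (1/12141)*(1/50030) + 2485/36129 = 1/607414230 + 2485/36129 = 503141465893/7315089571890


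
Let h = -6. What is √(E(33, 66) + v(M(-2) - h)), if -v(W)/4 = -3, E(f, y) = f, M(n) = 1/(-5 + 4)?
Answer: 3*√5 ≈ 6.7082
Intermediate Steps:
M(n) = -1 (M(n) = 1/(-1) = -1)
v(W) = 12 (v(W) = -4*(-3) = 12)
√(E(33, 66) + v(M(-2) - h)) = √(33 + 12) = √45 = 3*√5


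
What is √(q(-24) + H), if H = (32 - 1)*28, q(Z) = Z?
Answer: 2*√211 ≈ 29.052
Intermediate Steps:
H = 868 (H = 31*28 = 868)
√(q(-24) + H) = √(-24 + 868) = √844 = 2*√211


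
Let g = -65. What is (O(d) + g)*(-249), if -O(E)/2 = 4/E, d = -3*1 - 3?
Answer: 15853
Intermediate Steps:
d = -6 (d = -3 - 3 = -6)
O(E) = -8/E
(O(d) + g)*(-249) = (-8/(-6) - 65)*(-249) = (-8*(-⅙) - 65)*(-249) = (4/3 - 65)*(-249) = -191/3*(-249) = 15853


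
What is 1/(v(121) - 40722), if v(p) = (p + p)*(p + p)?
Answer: 1/17842 ≈ 5.6048e-5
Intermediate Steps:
v(p) = 4*p² (v(p) = (2*p)*(2*p) = 4*p²)
1/(v(121) - 40722) = 1/(4*121² - 40722) = 1/(4*14641 - 40722) = 1/(58564 - 40722) = 1/17842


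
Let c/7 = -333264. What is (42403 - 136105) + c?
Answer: -2426550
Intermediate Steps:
c = -2332848 (c = 7*(-333264) = -2332848)
(42403 - 136105) + c = (42403 - 136105) - 2332848 = -93702 - 2332848 = -2426550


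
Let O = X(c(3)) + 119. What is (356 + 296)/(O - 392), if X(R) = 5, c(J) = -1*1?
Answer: -163/67 ≈ -2.4328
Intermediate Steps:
c(J) = -1
O = 124 (O = 5 + 119 = 124)
(356 + 296)/(O - 392) = (356 + 296)/(124 - 392) = 652/(-268) = 652*(-1/268) = -163/67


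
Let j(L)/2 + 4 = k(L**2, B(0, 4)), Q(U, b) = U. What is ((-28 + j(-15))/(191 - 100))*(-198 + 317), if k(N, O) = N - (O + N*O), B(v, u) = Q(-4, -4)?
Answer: 37774/13 ≈ 2905.7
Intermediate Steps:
B(v, u) = -4
k(N, O) = N - O - N*O (k(N, O) = N + (-O - N*O) = N - O - N*O)
j(L) = 10*L**2 (j(L) = -8 + 2*(L**2 - 1*(-4) - 1*L**2*(-4)) = -8 + 2*(L**2 + 4 + 4*L**2) = -8 + 2*(4 + 5*L**2) = -8 + (8 + 10*L**2) = 10*L**2)
((-28 + j(-15))/(191 - 100))*(-198 + 317) = ((-28 + 10*(-15)**2)/(191 - 100))*(-198 + 317) = ((-28 + 10*225)/91)*119 = ((-28 + 2250)*(1/91))*119 = (2222*(1/91))*119 = (2222/91)*119 = 37774/13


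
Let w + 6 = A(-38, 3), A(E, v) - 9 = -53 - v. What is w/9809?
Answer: -53/9809 ≈ -0.0054032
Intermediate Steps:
A(E, v) = -44 - v (A(E, v) = 9 + (-53 - v) = -44 - v)
w = -53 (w = -6 + (-44 - 1*3) = -6 + (-44 - 3) = -6 - 47 = -53)
w/9809 = -53/9809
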